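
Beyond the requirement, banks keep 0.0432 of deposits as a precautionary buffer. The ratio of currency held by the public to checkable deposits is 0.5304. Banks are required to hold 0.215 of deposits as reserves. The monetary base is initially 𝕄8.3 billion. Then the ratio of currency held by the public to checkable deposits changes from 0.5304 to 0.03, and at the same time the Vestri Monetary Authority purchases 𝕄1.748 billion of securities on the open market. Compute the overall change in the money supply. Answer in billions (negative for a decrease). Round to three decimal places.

𝕄19.803 billion

Before: m₁ = (1 + 0.5304) / (0.215 + 0.0432 + 0.5304) ≈ 1.940654, MB₁ = 8.3, so M₁ = 1.940654 × 8.3 ≈ 16.1074 billion.
After: m₂ = (1 + 0.03) / (0.215 + 0.0432 + 0.03) ≈ 3.573907, MB₂ = 8.3 + 1.748 = 10.048, so M₂ = 3.573907 × 10.048 ≈ 35.9106 billion.
ΔM = M₂ − M₁ = 35.9106 − 16.1074 = 19.8032 billion.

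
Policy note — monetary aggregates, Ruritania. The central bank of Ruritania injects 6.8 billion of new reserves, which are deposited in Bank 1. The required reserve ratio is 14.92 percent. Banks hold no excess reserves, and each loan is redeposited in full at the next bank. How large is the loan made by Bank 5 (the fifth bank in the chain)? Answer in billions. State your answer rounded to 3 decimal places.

Each bank lends a fraction (1 − rr) = 0.8508 of the deposit it receives, so Bank 5 receives 6.8·0.8508^4 and lends 6.8·0.8508^5 ≈ 3.0314 billion.

3.031 billion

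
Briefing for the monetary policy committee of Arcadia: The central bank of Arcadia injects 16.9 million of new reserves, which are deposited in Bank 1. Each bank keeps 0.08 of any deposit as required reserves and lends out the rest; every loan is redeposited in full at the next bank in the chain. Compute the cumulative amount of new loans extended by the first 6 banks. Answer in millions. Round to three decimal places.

Bank i lends (1 − rr)^i of the original deposit: Bank 1 lends 16.9·0.9200 = 15.5480, Bank 2 lends 16.9·0.9200² ≈ 14.3042, and so on.
Summing a geometric series: total = 16.9·[0.9200·(1 − 0.9200^6) / (1 − 0.9200)] ≈ 76.5049 million.

76.505 million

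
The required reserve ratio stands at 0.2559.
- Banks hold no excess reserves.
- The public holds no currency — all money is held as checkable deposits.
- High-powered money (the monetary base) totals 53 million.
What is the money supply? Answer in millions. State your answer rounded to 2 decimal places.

207.11 million

With no currency drain or excess reserves, the money multiplier is m = 1/rr = 1/0.2559 ≈ 3.90778.
Money supply M = m × MB = 3.90778 × 53 ≈ 207.1123 million.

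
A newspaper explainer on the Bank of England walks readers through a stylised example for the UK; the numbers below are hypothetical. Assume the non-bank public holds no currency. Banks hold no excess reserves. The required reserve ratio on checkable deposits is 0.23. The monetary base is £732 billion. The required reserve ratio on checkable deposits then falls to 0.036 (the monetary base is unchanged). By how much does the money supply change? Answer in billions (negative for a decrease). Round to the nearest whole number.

£17151 billion

Initially m₁ = 1 / (0.23) ≈ 4.3478, so M₁ = 4.3478 × 732 = 3182.5896 billion.
After the change m₂ = 1 / (0.036) ≈ 27.7778, so M₂ = 27.7778 × 732 = 20333.3496 billion.
ΔM = M₂ − M₁ = 20333.3496 − 3182.5896 = 17150.76 billion.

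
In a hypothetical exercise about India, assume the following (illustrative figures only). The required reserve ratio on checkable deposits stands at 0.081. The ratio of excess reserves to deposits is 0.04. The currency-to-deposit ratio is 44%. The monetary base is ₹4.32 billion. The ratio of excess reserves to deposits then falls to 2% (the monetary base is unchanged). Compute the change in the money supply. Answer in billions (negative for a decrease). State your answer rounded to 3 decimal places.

Initially m₁ = (1 + 0.44) / (0.081 + 0.04 + 0.44) ≈ 2.56684, so M₁ = 2.56684 × 4.32 ≈ 11.0887 billion.
After the change m₂ = (1 + 0.44) / (0.081 + 0.02 + 0.44) ≈ 2.66174, so M₂ = 2.66174 × 4.32 ≈ 11.4987 billion.
ΔM = M₂ − M₁ = 11.4987 − 11.0887 = 0.41 billion.

₹0.410 billion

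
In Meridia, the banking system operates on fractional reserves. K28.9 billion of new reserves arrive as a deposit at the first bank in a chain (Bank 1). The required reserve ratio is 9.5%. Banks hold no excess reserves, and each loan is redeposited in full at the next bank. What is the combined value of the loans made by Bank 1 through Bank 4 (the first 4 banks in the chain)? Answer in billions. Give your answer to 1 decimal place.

Bank i lends (1 − rr)^i of the original deposit: Bank 1 lends 28.9·0.9050 = 26.1545, Bank 2 lends 28.9·0.9050² ≈ 23.6698, and so on.
Summing a geometric series: total = 28.9·[0.9050·(1 − 0.9050^4) / (1 − 0.9050)] ≈ 90.6317 billion.

K90.6 billion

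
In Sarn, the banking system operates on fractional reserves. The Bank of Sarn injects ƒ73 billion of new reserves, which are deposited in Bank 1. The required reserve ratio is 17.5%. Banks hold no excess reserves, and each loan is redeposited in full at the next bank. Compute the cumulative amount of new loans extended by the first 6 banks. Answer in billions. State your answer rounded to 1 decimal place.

ƒ235.6 billion

Bank i lends (1 − rr)^i of the original deposit: Bank 1 lends 73·0.8250 = 60.2250, Bank 2 lends 73·0.8250² ≈ 49.6856, and so on.
Summing a geometric series: total = 73·[0.8250·(1 − 0.8250^6) / (1 − 0.8250)] ≈ 235.6347 billion.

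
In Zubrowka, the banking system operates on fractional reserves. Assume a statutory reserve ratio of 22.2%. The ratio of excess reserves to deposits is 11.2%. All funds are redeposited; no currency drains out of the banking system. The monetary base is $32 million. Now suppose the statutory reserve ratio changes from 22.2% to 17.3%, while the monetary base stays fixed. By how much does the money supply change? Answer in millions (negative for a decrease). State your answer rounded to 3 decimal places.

Initially m₁ = 1 / (0.222 + 0.112) ≈ 2.994012, so M₁ = 2.994012 × 32 ≈ 95.8084 million.
After the change m₂ = 1 / (0.173 + 0.112) ≈ 3.508772, so M₂ = 3.508772 × 32 ≈ 112.2807 million.
ΔM = M₂ − M₁ = 112.2807 − 95.8084 = 16.4723 million.

$16.472 million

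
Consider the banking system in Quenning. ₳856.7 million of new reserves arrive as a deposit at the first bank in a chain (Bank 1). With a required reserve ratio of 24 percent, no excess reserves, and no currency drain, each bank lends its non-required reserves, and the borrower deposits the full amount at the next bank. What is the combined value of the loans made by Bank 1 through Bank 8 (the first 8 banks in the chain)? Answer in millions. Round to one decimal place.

₳2410.9 million

Bank i lends (1 − rr)^i of the original deposit: Bank 1 lends 856.7·0.7600 = 651.0920, Bank 2 lends 856.7·0.7600² ≈ 494.8299, and so on.
Summing a geometric series: total = 856.7·[0.7600·(1 − 0.7600^8) / (1 − 0.7600)] ≈ 2410.9300 million.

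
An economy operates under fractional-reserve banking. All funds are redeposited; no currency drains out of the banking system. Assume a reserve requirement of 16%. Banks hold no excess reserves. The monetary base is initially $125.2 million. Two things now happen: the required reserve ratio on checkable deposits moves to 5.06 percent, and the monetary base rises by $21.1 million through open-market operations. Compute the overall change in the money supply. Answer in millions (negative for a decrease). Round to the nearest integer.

$2109 million

Before: m₁ = 1 / (0.16) = 6.25, MB₁ = 125.2, so M₁ = 6.25 × 125.2 = 782.5 million.
After: m₂ = 1 / (0.0506) ≈ 19.7628, MB₂ = 125.2 + 21.1 = 146.3, so M₂ = 19.7628 × 146.3 ≈ 2891.2976 million.
ΔM = M₂ − M₁ = 2891.2976 − 782.5 = 2108.7976 million.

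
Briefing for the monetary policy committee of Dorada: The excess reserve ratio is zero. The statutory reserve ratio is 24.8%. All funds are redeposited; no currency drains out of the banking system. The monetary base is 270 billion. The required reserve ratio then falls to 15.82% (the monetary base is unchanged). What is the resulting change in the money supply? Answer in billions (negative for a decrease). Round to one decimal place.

618.0 billion

Initially m₁ = 1 / (0.248) ≈ 4.03226, so M₁ = 4.03226 × 270 = 1088.7102 billion.
After the change m₂ = 1 / (0.1582) ≈ 6.32111, so M₂ = 6.32111 × 270 = 1706.6997 billion.
ΔM = M₂ − M₁ = 1706.6997 − 1088.7102 = 617.9895 billion.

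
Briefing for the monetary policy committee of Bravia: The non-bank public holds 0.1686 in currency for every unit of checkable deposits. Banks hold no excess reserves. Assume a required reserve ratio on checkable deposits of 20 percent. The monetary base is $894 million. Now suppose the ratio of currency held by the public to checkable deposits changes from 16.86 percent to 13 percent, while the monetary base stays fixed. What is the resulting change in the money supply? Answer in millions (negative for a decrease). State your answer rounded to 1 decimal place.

$227.0 million

Initially m₁ = (1 + 0.1686) / (0.2 + 0.1686) ≈ 3.17037, so M₁ = 3.17037 × 894 ≈ 2834.3108 million.
After the change m₂ = (1 + 0.13) / (0.2 + 0.13) ≈ 3.42424, so M₂ = 3.42424 × 894 ≈ 3061.2706 million.
ΔM = M₂ − M₁ = 3061.2706 − 2834.3108 = 226.9598 million.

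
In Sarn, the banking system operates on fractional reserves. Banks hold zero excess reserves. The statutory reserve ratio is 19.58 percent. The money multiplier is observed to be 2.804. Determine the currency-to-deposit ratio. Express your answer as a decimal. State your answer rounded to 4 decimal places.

0.2500

Using m = 2.804. From m = (1 + c)/(c + rr + e), rearranging gives 1 + c = m·(c + rr + e), so c·(1 − m) = m·(rr + e) − 1.
Hence c = [m·(rr + e) − 1]/(1 − m) = [2.804 × (0.1958 + 0) − 1] / (1 − 2.804) ≈ 0.249987.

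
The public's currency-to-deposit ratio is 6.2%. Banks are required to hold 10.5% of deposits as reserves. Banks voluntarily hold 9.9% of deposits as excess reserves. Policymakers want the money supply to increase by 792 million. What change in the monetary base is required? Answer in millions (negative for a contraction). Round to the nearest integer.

198 million

The money multiplier is m = (1 + c) / (rr + e + c) = (1 + 0.062) / (0.105 + 0.099 + 0.062) ≈ 3.9925.
ΔMB = ΔM / m = (+792) / 3.9925 ≈ 198.3719 million.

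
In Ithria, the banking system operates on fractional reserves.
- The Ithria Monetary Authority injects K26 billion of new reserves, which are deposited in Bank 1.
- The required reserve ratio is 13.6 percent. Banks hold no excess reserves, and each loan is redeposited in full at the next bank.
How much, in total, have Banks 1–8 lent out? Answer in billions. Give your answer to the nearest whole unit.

Bank i lends (1 − rr)^i of the original deposit: Bank 1 lends 26·0.8640 = 22.4640, Bank 2 lends 26·0.8640² ≈ 19.4089, and so on.
Summing a geometric series: total = 26·[0.8640·(1 − 0.8640^8) / (1 − 0.8640)] ≈ 113.8835 billion.

K114 billion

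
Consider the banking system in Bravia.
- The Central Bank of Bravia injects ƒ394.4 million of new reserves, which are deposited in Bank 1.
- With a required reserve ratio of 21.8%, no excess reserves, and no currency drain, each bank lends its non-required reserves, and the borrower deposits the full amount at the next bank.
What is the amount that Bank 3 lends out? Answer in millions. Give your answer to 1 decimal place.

Each bank lends a fraction (1 − rr) = 0.7820 of the deposit it receives, so Bank 3 receives 394.4·0.7820^2 and lends 394.4·0.7820^3 ≈ 188.6067 million.

ƒ188.6 million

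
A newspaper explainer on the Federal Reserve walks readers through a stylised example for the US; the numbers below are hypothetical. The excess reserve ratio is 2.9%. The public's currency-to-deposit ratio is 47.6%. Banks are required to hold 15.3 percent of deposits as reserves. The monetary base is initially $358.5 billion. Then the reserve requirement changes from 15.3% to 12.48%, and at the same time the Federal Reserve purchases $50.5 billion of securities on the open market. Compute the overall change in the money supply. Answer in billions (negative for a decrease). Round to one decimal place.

Before: m₁ = (1 + 0.476) / (0.153 + 0.029 + 0.476) ≈ 2.24316, MB₁ = 358.5, so M₁ = 2.24316 × 358.5 ≈ 804.1729 billion.
After: m₂ = (1 + 0.476) / (0.1248 + 0.029 + 0.476) ≈ 2.34360, MB₂ = 358.5 + 50.5 = 409, so M₂ = 2.34360 × 409 = 958.5324 billion.
ΔM = M₂ − M₁ = 958.5324 − 804.1729 = 154.3595 billion.

$154.4 billion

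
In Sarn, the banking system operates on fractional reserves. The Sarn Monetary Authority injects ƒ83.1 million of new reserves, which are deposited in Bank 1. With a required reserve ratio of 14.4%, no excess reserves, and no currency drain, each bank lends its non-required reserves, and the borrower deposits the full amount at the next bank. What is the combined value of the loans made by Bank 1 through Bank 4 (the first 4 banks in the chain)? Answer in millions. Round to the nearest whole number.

Bank i lends (1 − rr)^i of the original deposit: Bank 1 lends 83.1·0.8560 = 71.1336, Bank 2 lends 83.1·0.8560² ≈ 60.8904, and so on.
Summing a geometric series: total = 83.1·[0.8560·(1 − 0.8560^4) / (1 − 0.8560)] ≈ 228.7627 million.

ƒ229 million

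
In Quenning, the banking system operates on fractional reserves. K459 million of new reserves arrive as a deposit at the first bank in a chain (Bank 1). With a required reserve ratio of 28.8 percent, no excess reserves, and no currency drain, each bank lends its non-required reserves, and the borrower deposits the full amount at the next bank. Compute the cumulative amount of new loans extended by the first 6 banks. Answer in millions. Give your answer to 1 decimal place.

Bank i lends (1 − rr)^i of the original deposit: Bank 1 lends 459·0.7120 = 326.8080, Bank 2 lends 459·0.7120² ≈ 232.6873, and so on.
Summing a geometric series: total = 459·[0.7120·(1 − 0.7120^6) / (1 − 0.7120)] ≈ 986.9140 million.

K986.9 million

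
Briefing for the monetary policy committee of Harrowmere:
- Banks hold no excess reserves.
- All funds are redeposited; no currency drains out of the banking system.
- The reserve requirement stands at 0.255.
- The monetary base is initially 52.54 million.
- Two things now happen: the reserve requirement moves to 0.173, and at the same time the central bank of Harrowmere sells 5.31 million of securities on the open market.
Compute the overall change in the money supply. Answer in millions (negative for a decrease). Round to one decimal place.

Before: m₁ = 1 / (0.255) ≈ 3.9216, MB₁ = 52.54, so M₁ = 3.9216 × 52.54 ≈ 206.0409 million.
After: m₂ = 1 / (0.173) ≈ 5.7803, MB₂ = 52.54 − 5.31 = 47.23, so M₂ = 5.7803 × 47.23 ≈ 273.0036 million.
ΔM = M₂ − M₁ = 273.0036 − 206.0409 = 66.9627 million.

67.0 million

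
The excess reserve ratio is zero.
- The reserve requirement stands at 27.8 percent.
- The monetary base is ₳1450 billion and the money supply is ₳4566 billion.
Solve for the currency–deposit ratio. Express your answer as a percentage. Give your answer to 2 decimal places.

Using m = M/MB = 4566/1450 ≈ 3.148966. From m = (1 + c)/(c + rr + e), rearranging gives 1 + c = m·(c + rr + e), so c·(1 − m) = m·(rr + e) − 1.
Hence c = [m·(rr + e) − 1]/(1 − m) = [3.148966 × (0.278 + 0) − 1] / (1 − 3.148966) ≈ 0.057976.

5.80%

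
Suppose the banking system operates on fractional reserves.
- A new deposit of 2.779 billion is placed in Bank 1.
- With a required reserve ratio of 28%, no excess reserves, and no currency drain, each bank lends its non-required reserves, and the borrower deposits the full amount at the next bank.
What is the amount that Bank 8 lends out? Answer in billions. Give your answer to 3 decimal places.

0.201 billion

Each bank lends a fraction (1 − rr) = 0.7200 of the deposit it receives, so Bank 8 receives 2.779·0.7200^7 and lends 2.779·0.7200^8 ≈ 0.2007 billion.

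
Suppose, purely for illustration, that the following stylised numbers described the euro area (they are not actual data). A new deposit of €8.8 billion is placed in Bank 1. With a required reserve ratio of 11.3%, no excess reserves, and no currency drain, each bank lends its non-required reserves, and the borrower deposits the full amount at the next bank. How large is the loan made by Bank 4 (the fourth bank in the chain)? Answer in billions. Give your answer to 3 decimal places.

Each bank lends a fraction (1 − rr) = 0.8870 of the deposit it receives, so Bank 4 receives 8.8·0.8870^3 and lends 8.8·0.8870^4 ≈ 5.4472 billion.

€5.447 billion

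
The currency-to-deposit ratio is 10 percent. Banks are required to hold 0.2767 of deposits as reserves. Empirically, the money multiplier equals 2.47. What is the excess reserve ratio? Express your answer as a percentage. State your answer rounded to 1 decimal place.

6.9%

Using m = 2.47. Since m = (1 + c)/(c + rr + e), the denominator satisfies c + rr + e = (1 + c)/m = (1 + 0.1) / 2.47 ≈ 0.445344.
With c = 0.1 and rr = 0.2767, the excess reserve ratio is 0.445344 − 0.1 − 0.2767 = 0.068644.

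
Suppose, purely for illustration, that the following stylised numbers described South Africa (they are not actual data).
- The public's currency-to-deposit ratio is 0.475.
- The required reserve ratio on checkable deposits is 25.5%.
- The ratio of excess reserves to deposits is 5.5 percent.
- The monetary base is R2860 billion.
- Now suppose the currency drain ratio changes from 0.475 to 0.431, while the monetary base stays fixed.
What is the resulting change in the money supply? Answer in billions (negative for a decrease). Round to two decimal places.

Initially m₁ = (1 + 0.475) / (0.255 + 0.055 + 0.475) ≈ 1.8789809, so M₁ = 1.8789809 × 2860 ≈ 5373.8854 billion.
After the change m₂ = (1 + 0.431) / (0.255 + 0.055 + 0.431) ≈ 1.9311741, so M₂ = 1.9311741 × 2860 ≈ 5523.1579 billion.
ΔM = M₂ − M₁ = 5523.1579 − 5373.8854 = 149.2725 billion.

R149.27 billion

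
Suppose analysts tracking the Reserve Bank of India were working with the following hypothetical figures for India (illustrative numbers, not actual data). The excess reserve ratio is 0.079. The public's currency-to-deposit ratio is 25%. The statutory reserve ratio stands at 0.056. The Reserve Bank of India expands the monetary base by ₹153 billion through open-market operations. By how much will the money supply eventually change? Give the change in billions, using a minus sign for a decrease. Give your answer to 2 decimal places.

₹496.75 billion

The money multiplier is m = (1 + c) / (rr + e + c) = (1 + 0.25) / (0.056 + 0.079 + 0.25) ≈ 3.246753.
The purchase adds 153 billion of base, so ΔM = m × ΔMB = 3.246753 × (+153) ≈ 496.7532 billion.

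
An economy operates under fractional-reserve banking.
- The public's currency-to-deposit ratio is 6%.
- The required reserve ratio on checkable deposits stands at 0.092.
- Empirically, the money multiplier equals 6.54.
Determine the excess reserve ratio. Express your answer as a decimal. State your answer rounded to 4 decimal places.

0.0101

Using m = 6.54. Since m = (1 + c)/(c + rr + e), the denominator satisfies c + rr + e = (1 + c)/m = (1 + 0.06) / 6.54 ≈ 0.162080.
With c = 0.06 and rr = 0.092, the excess reserve ratio is 0.162080 − 0.06 − 0.092 = 0.01008.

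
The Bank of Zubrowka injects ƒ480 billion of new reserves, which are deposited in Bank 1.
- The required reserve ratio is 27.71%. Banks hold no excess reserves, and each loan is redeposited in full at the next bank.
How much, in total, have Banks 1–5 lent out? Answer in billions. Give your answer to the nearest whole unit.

ƒ1005 billion

Bank i lends (1 − rr)^i of the original deposit: Bank 1 lends 480·0.7229 = 346.9920, Bank 2 lends 480·0.7229² ≈ 250.8405, and so on.
Summing a geometric series: total = 480·[0.7229·(1 − 0.7229^5) / (1 − 0.7229)] ≈ 1005.0121 billion.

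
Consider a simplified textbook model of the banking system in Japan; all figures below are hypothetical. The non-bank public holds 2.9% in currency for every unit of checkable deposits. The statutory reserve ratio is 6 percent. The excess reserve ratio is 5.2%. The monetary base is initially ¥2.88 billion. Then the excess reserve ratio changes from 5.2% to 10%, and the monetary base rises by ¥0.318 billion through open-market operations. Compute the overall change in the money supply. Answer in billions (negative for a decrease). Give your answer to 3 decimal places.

Before: m₁ = (1 + 0.029) / (0.06 + 0.052 + 0.029) ≈ 7.29787, MB₁ = 2.88, so M₁ = 7.29787 × 2.88 ≈ 21.0179 billion.
After: m₂ = (1 + 0.029) / (0.06 + 0.1 + 0.029) ≈ 5.44444, MB₂ = 2.88 + 0.318 = 3.198, so M₂ = 5.44444 × 3.198 ≈ 17.4113 billion.
ΔM = M₂ − M₁ = 17.4113 − 21.0179 = -3.6066 billion.

-3.607 billion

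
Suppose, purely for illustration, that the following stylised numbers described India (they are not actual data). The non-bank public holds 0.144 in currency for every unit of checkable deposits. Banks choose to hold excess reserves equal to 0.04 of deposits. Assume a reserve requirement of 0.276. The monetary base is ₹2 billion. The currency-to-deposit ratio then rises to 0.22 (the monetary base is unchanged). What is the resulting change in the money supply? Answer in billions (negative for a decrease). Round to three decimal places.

-0.422 billion

Initially m₁ = (1 + 0.144) / (0.276 + 0.04 + 0.144) ≈ 2.48696, so M₁ = 2.48696 × 2 ≈ 4.9739 billion.
After the change m₂ = (1 + 0.22) / (0.276 + 0.04 + 0.22) ≈ 2.27612, so M₂ = 2.27612 × 2 ≈ 4.5522 billion.
ΔM = M₂ − M₁ = 4.5522 − 4.9739 = -0.4217 billion.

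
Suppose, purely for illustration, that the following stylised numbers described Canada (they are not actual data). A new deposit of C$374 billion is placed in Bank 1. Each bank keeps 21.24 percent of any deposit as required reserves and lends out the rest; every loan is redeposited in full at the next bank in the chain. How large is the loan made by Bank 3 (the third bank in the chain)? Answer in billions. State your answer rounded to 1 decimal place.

Each bank lends a fraction (1 − rr) = 0.7876 of the deposit it receives, so Bank 3 receives 374·0.7876^2 and lends 374·0.7876^3 ≈ 182.7211 billion.

C$182.7 billion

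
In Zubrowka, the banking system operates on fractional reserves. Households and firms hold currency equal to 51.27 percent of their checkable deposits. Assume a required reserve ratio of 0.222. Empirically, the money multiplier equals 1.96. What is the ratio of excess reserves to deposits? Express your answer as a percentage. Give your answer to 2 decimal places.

3.71%

Using m = 1.96. Since m = (1 + c)/(c + rr + e), the denominator satisfies c + rr + e = (1 + c)/m = (1 + 0.5127) / 1.96 ≈ 0.771786.
With c = 0.5127 and rr = 0.222, the ratio of excess reserves to deposits is 0.771786 − 0.5127 − 0.222 = 0.037086.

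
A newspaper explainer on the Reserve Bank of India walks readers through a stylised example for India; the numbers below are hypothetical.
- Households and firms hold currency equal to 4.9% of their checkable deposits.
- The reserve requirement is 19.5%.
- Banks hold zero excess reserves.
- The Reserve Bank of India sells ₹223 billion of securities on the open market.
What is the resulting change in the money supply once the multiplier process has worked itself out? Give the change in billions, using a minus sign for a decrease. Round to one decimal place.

The money multiplier is m = (1 + c) / (rr + c) = (1 + 0.049) / (0.195 + 0.049) ≈ 4.29918.
The sale removes 223 billion of base, so ΔM = m × ΔMB = 4.29918 × (−223) ≈ -958.7171 billion.

-958.7 billion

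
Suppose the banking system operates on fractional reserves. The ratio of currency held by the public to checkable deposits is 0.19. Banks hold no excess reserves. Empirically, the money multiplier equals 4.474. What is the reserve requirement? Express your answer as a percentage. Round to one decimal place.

Using m = 4.474. Since m = (1 + c)/(c + rr + e), the denominator satisfies c + rr + e = (1 + c)/m = (1 + 0.19) / 4.474 ≈ 0.265981.
With c = 0.19 and e = 0, the reserve requirement is 0.265981 − 0.19 − 0 = 0.075981.

7.6%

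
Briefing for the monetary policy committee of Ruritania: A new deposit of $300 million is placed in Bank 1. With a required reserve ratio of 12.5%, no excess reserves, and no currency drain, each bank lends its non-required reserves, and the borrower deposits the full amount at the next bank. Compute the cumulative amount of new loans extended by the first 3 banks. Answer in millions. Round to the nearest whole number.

$693 million

Bank i lends (1 − rr)^i of the original deposit: Bank 1 lends 300·0.8750 = 262.5000, Bank 2 lends 300·0.8750² = 229.6875, and so on.
Summing a geometric series: total = 300·[0.8750·(1 − 0.8750^3) / (1 − 0.8750)] ≈ 693.1641 million.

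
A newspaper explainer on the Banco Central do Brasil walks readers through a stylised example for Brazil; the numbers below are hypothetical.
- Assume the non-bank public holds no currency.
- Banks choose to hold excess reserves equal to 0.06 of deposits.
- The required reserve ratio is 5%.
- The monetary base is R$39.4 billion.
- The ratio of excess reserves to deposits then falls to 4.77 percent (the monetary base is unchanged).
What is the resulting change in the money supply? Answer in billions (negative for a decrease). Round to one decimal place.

R$45.1 billion

Initially m₁ = 1 / (0.05 + 0.06) ≈ 9.0909, so M₁ = 9.0909 × 39.4 ≈ 358.1815 billion.
After the change m₂ = 1 / (0.05 + 0.0477) ≈ 10.2354, so M₂ = 10.2354 × 39.4 ≈ 403.2748 billion.
ΔM = M₂ − M₁ = 403.2748 − 358.1815 = 45.0933 billion.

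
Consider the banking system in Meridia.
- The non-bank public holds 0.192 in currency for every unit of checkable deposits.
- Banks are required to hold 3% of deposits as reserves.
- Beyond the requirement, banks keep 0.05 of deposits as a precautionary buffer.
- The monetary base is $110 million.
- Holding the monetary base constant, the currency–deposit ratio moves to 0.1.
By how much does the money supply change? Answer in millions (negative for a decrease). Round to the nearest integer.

$190 million

Initially m₁ = (1 + 0.192) / (0.03 + 0.05 + 0.192) ≈ 4.3824, so M₁ = 4.3824 × 110 = 482.064 million.
After the change m₂ = (1 + 0.1) / (0.03 + 0.05 + 0.1) ≈ 6.1111, so M₂ = 6.1111 × 110 = 672.221 million.
ΔM = M₂ − M₁ = 672.221 − 482.064 = 190.157 million.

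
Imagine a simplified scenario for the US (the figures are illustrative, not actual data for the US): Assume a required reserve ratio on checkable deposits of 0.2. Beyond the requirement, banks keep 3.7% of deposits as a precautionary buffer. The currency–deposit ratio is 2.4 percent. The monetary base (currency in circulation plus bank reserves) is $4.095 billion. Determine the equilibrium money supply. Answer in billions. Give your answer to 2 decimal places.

The money multiplier is m = (1 + c) / (rr + e + c) = (1 + 0.024) / (0.2 + 0.037 + 0.024) ≈ 3.9234.
So M = m × MB = 3.9234 × 4.095 ≈ 16.0663 billion.

$16.07 billion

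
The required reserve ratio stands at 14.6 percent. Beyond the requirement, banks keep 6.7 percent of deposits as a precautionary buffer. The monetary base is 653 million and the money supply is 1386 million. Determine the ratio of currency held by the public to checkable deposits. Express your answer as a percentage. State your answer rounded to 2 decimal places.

48.81%

Using m = M/MB = 1386/653 ≈ 2.122511. From m = (1 + c)/(c + rr + e), rearranging gives 1 + c = m·(c + rr + e), so c·(1 − m) = m·(rr + e) − 1.
Hence c = [m·(rr + e) − 1]/(1 − m) = [2.122511 × (0.146 + 0.067) − 1] / (1 − 2.122511) ≈ 0.488107.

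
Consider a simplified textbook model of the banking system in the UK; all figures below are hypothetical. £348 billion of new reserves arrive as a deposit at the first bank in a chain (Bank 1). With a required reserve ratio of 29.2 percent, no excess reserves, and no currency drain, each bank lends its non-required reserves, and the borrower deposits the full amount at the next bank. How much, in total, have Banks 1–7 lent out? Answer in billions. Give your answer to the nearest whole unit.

Bank i lends (1 − rr)^i of the original deposit: Bank 1 lends 348·0.7080 = 246.3840, Bank 2 lends 348·0.7080² ≈ 174.4399, and so on.
Summing a geometric series: total = 348·[0.7080·(1 − 0.7080^7) / (1 − 0.7080)] ≈ 768.5385 billion.

£769 billion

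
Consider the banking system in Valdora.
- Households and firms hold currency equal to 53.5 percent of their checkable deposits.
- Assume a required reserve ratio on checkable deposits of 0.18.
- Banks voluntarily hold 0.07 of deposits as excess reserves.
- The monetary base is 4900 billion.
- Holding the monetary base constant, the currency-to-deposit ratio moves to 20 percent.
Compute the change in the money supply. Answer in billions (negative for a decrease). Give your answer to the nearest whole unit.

3485 billion

Initially m₁ = (1 + 0.535) / (0.18 + 0.07 + 0.535) ≈ 1.95541, so M₁ = 1.95541 × 4900 = 9581.509 billion.
After the change m₂ = (1 + 0.2) / (0.18 + 0.07 + 0.2) ≈ 2.66667, so M₂ = 2.66667 × 4900 = 13066.683 billion.
ΔM = M₂ − M₁ = 13066.683 − 9581.509 = 3485.174 billion.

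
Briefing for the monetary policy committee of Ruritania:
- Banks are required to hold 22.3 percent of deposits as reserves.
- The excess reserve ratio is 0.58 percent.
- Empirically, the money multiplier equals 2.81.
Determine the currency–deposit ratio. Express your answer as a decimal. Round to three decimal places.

0.197

Using m = 2.81. From m = (1 + c)/(c + rr + e), rearranging gives 1 + c = m·(c + rr + e), so c·(1 − m) = m·(rr + e) − 1.
Hence c = [m·(rr + e) − 1]/(1 − m) = [2.81 × (0.223 + 0.0058) − 1] / (1 − 2.81) ≈ 0.197277.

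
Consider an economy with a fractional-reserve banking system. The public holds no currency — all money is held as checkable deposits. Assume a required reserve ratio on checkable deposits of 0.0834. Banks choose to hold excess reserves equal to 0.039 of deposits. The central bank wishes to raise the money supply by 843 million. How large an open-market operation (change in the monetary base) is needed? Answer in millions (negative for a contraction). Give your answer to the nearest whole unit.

103 million

The money multiplier is m = 1 / (rr + e) = 1 / (0.0834 + 0.039) ≈ 8.1699.
ΔMB = ΔM / m = (+843) / 8.1699 ≈ 103.1836 million.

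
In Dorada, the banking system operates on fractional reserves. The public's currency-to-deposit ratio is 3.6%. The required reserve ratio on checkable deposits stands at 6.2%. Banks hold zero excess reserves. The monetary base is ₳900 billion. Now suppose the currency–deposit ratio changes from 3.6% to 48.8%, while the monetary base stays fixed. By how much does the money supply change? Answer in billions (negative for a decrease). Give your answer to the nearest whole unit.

-7079 billion

Initially m₁ = (1 + 0.036) / (0.062 + 0.036) ≈ 10.5714, so M₁ = 10.5714 × 900 = 9514.26 billion.
After the change m₂ = (1 + 0.488) / (0.062 + 0.488) ≈ 2.7055, so M₂ = 2.7055 × 900 = 2434.95 billion.
ΔM = M₂ − M₁ = 2434.95 − 9514.26 = -7079.31 billion.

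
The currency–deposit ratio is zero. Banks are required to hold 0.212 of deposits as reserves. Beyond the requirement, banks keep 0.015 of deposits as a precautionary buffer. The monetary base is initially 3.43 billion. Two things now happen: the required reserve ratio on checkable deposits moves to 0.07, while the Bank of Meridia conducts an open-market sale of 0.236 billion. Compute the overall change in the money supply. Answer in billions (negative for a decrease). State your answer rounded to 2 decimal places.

Before: m₁ = 1 / (0.212 + 0.015) ≈ 4.4053, MB₁ = 3.43, so M₁ = 4.4053 × 3.43 ≈ 15.1102 billion.
After: m₂ = 1 / (0.07 + 0.015) ≈ 11.7647, MB₂ = 3.43 − 0.236 = 3.194, so M₂ = 11.7647 × 3.194 ≈ 37.5765 billion.
ΔM = M₂ − M₁ = 37.5765 − 15.1102 = 22.4663 billion.

22.47 billion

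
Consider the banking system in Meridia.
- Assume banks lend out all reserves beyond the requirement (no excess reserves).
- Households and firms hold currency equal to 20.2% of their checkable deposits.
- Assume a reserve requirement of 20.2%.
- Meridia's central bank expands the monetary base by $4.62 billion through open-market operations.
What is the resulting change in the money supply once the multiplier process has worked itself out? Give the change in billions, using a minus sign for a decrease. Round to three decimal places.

$13.746 billion

The money multiplier is m = (1 + c) / (rr + c) = (1 + 0.202) / (0.202 + 0.202) ≈ 2.97525.
The purchase adds 4.62 billion of base, so ΔM = m × ΔMB = 2.97525 × (+4.62) ≈ 13.7457 billion.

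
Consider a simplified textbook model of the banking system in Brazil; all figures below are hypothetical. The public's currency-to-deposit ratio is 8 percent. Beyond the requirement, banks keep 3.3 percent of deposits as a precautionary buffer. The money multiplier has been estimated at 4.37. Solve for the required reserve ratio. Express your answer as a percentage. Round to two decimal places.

13.41%

Using m = 4.37. Since m = (1 + c)/(c + rr + e), the denominator satisfies c + rr + e = (1 + c)/m = (1 + 0.08) / 4.37 ≈ 0.247140.
With c = 0.08 and e = 0.033, the required reserve ratio is 0.247140 − 0.08 − 0.033 = 0.13414.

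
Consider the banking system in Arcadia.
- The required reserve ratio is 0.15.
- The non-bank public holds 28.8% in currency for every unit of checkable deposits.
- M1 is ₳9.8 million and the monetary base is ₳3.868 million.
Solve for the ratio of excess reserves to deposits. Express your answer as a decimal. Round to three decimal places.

Using m = M/MB = 9.8/3.868 ≈ 2.533609. Since m = (1 + c)/(c + rr + e), the denominator satisfies c + rr + e = (1 + c)/m = (1 + 0.288) / 2.533609 ≈ 0.508366.
With c = 0.288 and rr = 0.15, the ratio of excess reserves to deposits is 0.508366 − 0.288 − 0.15 = 0.070366.

0.070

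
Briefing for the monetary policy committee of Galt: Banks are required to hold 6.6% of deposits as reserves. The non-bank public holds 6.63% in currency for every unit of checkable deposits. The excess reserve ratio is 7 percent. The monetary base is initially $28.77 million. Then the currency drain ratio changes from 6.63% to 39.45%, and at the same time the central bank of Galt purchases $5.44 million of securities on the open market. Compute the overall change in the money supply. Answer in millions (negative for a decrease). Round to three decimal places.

-61.717 million

Before: m₁ = (1 + 0.0663) / (0.066 + 0.07 + 0.0663) ≈ 5.270885, MB₁ = 28.77, so M₁ = 5.270885 × 28.77 ≈ 151.6434 million.
After: m₂ = (1 + 0.3945) / (0.066 + 0.07 + 0.3945) ≈ 2.628652, MB₂ = 28.77 + 5.44 = 34.21, so M₂ = 2.628652 × 34.21 ≈ 89.9262 million.
ΔM = M₂ − M₁ = 89.9262 − 151.6434 = -61.7172 million.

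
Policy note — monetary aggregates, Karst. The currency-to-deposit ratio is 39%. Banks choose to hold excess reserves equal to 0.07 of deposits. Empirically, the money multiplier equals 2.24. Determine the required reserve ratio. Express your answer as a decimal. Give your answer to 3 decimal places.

Using m = 2.24. Since m = (1 + c)/(c + rr + e), the denominator satisfies c + rr + e = (1 + c)/m = (1 + 0.39) / 2.24 ≈ 0.620536.
With c = 0.39 and e = 0.07, the required reserve ratio is 0.620536 − 0.39 − 0.07 = 0.160536.

0.161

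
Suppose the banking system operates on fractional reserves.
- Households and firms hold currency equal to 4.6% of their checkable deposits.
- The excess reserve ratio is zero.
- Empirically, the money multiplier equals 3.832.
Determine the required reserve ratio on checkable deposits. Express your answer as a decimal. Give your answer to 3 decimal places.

Using m = 3.832. Since m = (1 + c)/(c + rr + e), the denominator satisfies c + rr + e = (1 + c)/m = (1 + 0.046) / 3.832 ≈ 0.272965.
With c = 0.046 and e = 0, the required reserve ratio on checkable deposits is 0.272965 − 0.046 − 0 = 0.226965.

0.227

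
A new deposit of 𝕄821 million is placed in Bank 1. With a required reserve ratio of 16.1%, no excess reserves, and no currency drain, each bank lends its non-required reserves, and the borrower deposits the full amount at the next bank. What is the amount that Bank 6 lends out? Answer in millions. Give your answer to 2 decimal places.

𝕄286.36 million

Each bank lends a fraction (1 − rr) = 0.8390 of the deposit it receives, so Bank 6 receives 821·0.8390^5 and lends 821·0.8390^6 ≈ 286.3617 million.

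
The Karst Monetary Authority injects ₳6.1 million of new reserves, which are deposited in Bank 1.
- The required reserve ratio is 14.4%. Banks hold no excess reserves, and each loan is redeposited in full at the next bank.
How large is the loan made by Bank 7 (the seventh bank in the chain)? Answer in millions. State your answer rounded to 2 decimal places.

₳2.05 million

Each bank lends a fraction (1 − rr) = 0.8560 of the deposit it receives, so Bank 7 receives 6.1·0.8560^6 and lends 6.1·0.8560^7 ≈ 2.0542 million.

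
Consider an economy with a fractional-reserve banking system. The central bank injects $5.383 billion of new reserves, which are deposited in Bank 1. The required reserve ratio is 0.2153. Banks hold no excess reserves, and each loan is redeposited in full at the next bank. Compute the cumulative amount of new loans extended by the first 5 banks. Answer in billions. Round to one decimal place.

$13.8 billion

Bank i lends (1 − rr)^i of the original deposit: Bank 1 lends 5.383·0.7847 ≈ 4.2240, Bank 2 lends 5.383·0.7847² ≈ 3.3146, and so on.
Summing a geometric series: total = 5.383·[0.7847·(1 − 0.7847^5) / (1 − 0.7847)] ≈ 13.7822 billion.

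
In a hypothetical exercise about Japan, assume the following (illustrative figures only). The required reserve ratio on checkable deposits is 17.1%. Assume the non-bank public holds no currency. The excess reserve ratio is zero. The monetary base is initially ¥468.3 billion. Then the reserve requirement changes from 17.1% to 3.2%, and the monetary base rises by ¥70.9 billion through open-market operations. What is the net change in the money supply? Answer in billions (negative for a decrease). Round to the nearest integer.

Before: m₁ = 1 / (0.171) ≈ 5.8480, MB₁ = 468.3, so M₁ = 5.8480 × 468.3 = 2738.6184 billion.
After: m₂ = 1 / (0.032) = 31.25, MB₂ = 468.3 + 70.9 = 539.2, so M₂ = 31.25 × 539.2 = 16850 billion.
ΔM = M₂ − M₁ = 16850 − 2738.6184 = 14111.3816 billion.

¥14111 billion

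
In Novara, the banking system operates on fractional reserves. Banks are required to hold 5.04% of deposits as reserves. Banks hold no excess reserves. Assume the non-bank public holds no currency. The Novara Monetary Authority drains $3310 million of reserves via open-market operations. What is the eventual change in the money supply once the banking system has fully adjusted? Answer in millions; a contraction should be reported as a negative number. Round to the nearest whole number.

-65675 million

The simple money multiplier is m = 1/rr = 1/0.0504 ≈ 19.84127.
An open-market sale reduces the monetary base by 3310 million, so ΔM = m × ΔMB = 19.84127 × (−3310) = -65674.6037 million.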